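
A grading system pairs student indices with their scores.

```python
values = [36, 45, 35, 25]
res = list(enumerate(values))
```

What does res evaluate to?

Step 1: enumerate pairs each element with its index:
  (0, 36)
  (1, 45)
  (2, 35)
  (3, 25)
Therefore res = [(0, 36), (1, 45), (2, 35), (3, 25)].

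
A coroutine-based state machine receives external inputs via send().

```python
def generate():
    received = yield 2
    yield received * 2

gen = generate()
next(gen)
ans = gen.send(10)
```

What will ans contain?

Step 1: next(gen) advances to first yield, producing 2.
Step 2: send(10) resumes, received = 10.
Step 3: yield received * 2 = 10 * 2 = 20.
Therefore ans = 20.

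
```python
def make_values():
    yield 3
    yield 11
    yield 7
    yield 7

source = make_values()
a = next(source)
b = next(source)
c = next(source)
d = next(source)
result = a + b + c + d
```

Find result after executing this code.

Step 1: Create generator and consume all values:
  a = next(source) = 3
  b = next(source) = 11
  c = next(source) = 7
  d = next(source) = 7
Step 2: result = 3 + 11 + 7 + 7 = 28.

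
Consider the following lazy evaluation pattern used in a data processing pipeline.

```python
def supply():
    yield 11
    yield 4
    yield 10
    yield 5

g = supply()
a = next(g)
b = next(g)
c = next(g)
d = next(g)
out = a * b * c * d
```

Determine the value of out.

Step 1: Create generator and consume all values:
  a = next(g) = 11
  b = next(g) = 4
  c = next(g) = 10
  d = next(g) = 5
Step 2: out = 11 * 4 * 10 * 5 = 2200.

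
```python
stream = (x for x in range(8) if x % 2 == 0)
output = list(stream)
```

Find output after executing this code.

Step 1: Filter range(8) keeping only even values:
  x=0: even, included
  x=1: odd, excluded
  x=2: even, included
  x=3: odd, excluded
  x=4: even, included
  x=5: odd, excluded
  x=6: even, included
  x=7: odd, excluded
Therefore output = [0, 2, 4, 6].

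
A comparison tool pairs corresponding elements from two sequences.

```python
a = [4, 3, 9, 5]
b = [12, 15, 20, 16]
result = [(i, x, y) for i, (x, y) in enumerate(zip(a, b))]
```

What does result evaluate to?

Step 1: enumerate(zip(a, b)) gives index with paired elements:
  i=0: (4, 12)
  i=1: (3, 15)
  i=2: (9, 20)
  i=3: (5, 16)
Therefore result = [(0, 4, 12), (1, 3, 15), (2, 9, 20), (3, 5, 16)].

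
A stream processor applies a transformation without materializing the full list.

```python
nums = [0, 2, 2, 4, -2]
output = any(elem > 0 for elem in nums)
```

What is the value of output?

Step 1: Check elem > 0 for each element in [0, 2, 2, 4, -2]:
  0 > 0: False
  2 > 0: True
  2 > 0: True
  4 > 0: True
  -2 > 0: False
Step 2: any() returns True.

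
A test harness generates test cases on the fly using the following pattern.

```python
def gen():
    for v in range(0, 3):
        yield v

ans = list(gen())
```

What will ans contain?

Step 1: The generator yields each value from range(0, 3).
Step 2: list() consumes all yields: [0, 1, 2].
Therefore ans = [0, 1, 2].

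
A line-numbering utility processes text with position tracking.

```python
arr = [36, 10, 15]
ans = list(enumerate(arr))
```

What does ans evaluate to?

Step 1: enumerate pairs each element with its index:
  (0, 36)
  (1, 10)
  (2, 15)
Therefore ans = [(0, 36), (1, 10), (2, 15)].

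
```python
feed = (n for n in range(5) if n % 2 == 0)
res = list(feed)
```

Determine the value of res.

Step 1: Filter range(5) keeping only even values:
  n=0: even, included
  n=1: odd, excluded
  n=2: even, included
  n=3: odd, excluded
  n=4: even, included
Therefore res = [0, 2, 4].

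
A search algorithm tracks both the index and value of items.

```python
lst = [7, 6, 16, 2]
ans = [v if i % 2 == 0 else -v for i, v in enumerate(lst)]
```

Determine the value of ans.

Step 1: For each (i, v), keep v if i is even, negate if odd:
  i=0 (even): keep 7
  i=1 (odd): negate to -6
  i=2 (even): keep 16
  i=3 (odd): negate to -2
Therefore ans = [7, -6, 16, -2].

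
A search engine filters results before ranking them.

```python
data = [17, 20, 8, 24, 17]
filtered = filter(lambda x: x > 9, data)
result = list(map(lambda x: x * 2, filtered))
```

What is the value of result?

Step 1: Filter data for elements > 9:
  17: kept
  20: kept
  8: removed
  24: kept
  17: kept
Step 2: Map x * 2 on filtered [17, 20, 24, 17]:
  17 -> 34
  20 -> 40
  24 -> 48
  17 -> 34
Therefore result = [34, 40, 48, 34].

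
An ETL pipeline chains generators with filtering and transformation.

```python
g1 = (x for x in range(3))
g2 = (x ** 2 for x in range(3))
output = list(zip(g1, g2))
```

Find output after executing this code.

Step 1: g1 produces [0, 1, 2].
Step 2: g2 produces [0, 1, 4].
Step 3: zip pairs them: [(0, 0), (1, 1), (2, 4)].
Therefore output = [(0, 0), (1, 1), (2, 4)].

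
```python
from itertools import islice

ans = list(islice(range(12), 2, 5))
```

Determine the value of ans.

Step 1: islice(range(12), 2, 5) takes elements at indices [2, 5).
Step 2: Elements: [2, 3, 4].
Therefore ans = [2, 3, 4].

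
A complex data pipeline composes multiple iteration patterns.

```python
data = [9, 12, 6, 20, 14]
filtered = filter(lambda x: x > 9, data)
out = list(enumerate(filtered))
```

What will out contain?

Step 1: Filter [9, 12, 6, 20, 14] for > 9: [12, 20, 14].
Step 2: enumerate re-indexes from 0: [(0, 12), (1, 20), (2, 14)].
Therefore out = [(0, 12), (1, 20), (2, 14)].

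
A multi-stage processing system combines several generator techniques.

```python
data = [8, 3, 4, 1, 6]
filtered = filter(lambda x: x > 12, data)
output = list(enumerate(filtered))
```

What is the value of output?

Step 1: Filter [8, 3, 4, 1, 6] for > 12: [].
Step 2: enumerate re-indexes from 0: [].
Therefore output = [].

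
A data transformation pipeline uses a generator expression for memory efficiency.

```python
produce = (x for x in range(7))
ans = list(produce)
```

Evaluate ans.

Step 1: Generator expression iterates range(7): [0, 1, 2, 3, 4, 5, 6].
Step 2: list() collects all values.
Therefore ans = [0, 1, 2, 3, 4, 5, 6].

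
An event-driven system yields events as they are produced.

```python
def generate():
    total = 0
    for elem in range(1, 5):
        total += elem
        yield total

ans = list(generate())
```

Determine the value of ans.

Step 1: Generator accumulates running sum:
  elem=1: total = 1, yield 1
  elem=2: total = 3, yield 3
  elem=3: total = 6, yield 6
  elem=4: total = 10, yield 10
Therefore ans = [1, 3, 6, 10].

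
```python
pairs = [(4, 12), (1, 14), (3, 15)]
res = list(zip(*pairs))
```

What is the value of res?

Step 1: zip(*pairs) transposes: unzips [(4, 12), (1, 14), (3, 15)] into separate sequences.
Step 2: First elements: (4, 1, 3), second elements: (12, 14, 15).
Therefore res = [(4, 1, 3), (12, 14, 15)].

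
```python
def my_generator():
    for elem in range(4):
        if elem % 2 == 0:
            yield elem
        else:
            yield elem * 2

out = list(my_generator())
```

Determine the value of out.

Step 1: For each elem in range(4), yield elem if even, else elem*2:
  elem=0 (even): yield 0
  elem=1 (odd): yield 1*2 = 2
  elem=2 (even): yield 2
  elem=3 (odd): yield 3*2 = 6
Therefore out = [0, 2, 2, 6].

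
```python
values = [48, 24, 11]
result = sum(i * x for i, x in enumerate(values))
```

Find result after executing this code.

Step 1: Compute i * x for each (i, x) in enumerate([48, 24, 11]):
  i=0, x=48: 0*48 = 0
  i=1, x=24: 1*24 = 24
  i=2, x=11: 2*11 = 22
Step 2: sum = 0 + 24 + 22 = 46.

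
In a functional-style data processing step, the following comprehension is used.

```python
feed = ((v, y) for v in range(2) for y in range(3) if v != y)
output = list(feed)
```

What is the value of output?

Step 1: Nested generator over range(2) x range(3) where v != y:
  (0, 0): excluded (v == y)
  (0, 1): included
  (0, 2): included
  (1, 0): included
  (1, 1): excluded (v == y)
  (1, 2): included
Therefore output = [(0, 1), (0, 2), (1, 0), (1, 2)].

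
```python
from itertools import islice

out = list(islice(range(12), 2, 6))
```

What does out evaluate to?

Step 1: islice(range(12), 2, 6) takes elements at indices [2, 6).
Step 2: Elements: [2, 3, 4, 5].
Therefore out = [2, 3, 4, 5].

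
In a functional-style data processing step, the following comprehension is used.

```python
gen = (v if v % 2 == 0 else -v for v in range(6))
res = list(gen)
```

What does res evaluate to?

Step 1: For each v in range(6), yield v if even, else -v:
  v=0: even, yield 0
  v=1: odd, yield -1
  v=2: even, yield 2
  v=3: odd, yield -3
  v=4: even, yield 4
  v=5: odd, yield -5
Therefore res = [0, -1, 2, -3, 4, -5].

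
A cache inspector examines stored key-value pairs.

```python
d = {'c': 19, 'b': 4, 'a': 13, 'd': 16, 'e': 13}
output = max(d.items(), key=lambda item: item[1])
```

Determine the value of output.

Step 1: Find item with maximum value:
  ('c', 19)
  ('b', 4)
  ('a', 13)
  ('d', 16)
  ('e', 13)
Step 2: Maximum value is 19 at key 'c'.
Therefore output = ('c', 19).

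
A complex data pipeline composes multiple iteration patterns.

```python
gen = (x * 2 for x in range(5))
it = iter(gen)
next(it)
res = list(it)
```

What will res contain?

Step 1: Generator produces [0, 2, 4, 6, 8].
Step 2: next(it) consumes first element (0).
Step 3: list(it) collects remaining: [2, 4, 6, 8].
Therefore res = [2, 4, 6, 8].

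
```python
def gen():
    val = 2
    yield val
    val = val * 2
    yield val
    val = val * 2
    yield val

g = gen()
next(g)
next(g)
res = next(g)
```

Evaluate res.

Step 1: Trace through generator execution:
  Yield 1: val starts at 2, yield 2
  Yield 2: val = 2 * 2 = 4, yield 4
  Yield 3: val = 4 * 2 = 8, yield 8
Step 2: First next() gets 2, second next() gets the second value, third next() yields 8.
Therefore res = 8.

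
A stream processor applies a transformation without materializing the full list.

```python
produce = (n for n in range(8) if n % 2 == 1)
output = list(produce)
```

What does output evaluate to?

Step 1: Filter range(8) keeping only odd values:
  n=0: even, excluded
  n=1: odd, included
  n=2: even, excluded
  n=3: odd, included
  n=4: even, excluded
  n=5: odd, included
  n=6: even, excluded
  n=7: odd, included
Therefore output = [1, 3, 5, 7].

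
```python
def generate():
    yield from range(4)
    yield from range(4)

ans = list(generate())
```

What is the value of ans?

Step 1: Trace yields in order:
  yield 0
  yield 1
  yield 2
  yield 3
  yield 0
  yield 1
  yield 2
  yield 3
Therefore ans = [0, 1, 2, 3, 0, 1, 2, 3].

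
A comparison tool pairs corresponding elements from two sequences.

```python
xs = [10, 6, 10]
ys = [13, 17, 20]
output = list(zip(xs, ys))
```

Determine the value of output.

Step 1: zip pairs elements at same index:
  Index 0: (10, 13)
  Index 1: (6, 17)
  Index 2: (10, 20)
Therefore output = [(10, 13), (6, 17), (10, 20)].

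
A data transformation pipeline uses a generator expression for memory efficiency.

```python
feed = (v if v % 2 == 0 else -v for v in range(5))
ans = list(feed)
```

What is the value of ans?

Step 1: For each v in range(5), yield v if even, else -v:
  v=0: even, yield 0
  v=1: odd, yield -1
  v=2: even, yield 2
  v=3: odd, yield -3
  v=4: even, yield 4
Therefore ans = [0, -1, 2, -3, 4].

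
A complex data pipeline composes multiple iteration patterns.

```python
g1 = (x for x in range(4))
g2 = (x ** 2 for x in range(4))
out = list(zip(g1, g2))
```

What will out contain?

Step 1: g1 produces [0, 1, 2, 3].
Step 2: g2 produces [0, 1, 4, 9].
Step 3: zip pairs them: [(0, 0), (1, 1), (2, 4), (3, 9)].
Therefore out = [(0, 0), (1, 1), (2, 4), (3, 9)].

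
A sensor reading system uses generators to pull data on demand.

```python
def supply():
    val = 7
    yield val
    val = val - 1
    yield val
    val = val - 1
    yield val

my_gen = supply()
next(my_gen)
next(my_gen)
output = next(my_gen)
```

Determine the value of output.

Step 1: Trace through generator execution:
  Yield 1: val starts at 7, yield 7
  Yield 2: val = 7 - 1 = 6, yield 6
  Yield 3: val = 6 - 1 = 5, yield 5
Step 2: First next() gets 7, second next() gets the second value, third next() yields 5.
Therefore output = 5.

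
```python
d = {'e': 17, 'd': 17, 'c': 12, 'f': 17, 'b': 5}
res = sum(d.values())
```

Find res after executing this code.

Step 1: d.values() = [17, 17, 12, 17, 5].
Step 2: sum = 68.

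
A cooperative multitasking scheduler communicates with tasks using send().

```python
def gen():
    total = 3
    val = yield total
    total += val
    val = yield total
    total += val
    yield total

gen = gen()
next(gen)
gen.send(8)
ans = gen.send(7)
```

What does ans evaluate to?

Step 1: next() -> yield total=3.
Step 2: send(8) -> val=8, total = 3+8 = 11, yield 11.
Step 3: send(7) -> val=7, total = 11+7 = 18, yield 18.
Therefore ans = 18.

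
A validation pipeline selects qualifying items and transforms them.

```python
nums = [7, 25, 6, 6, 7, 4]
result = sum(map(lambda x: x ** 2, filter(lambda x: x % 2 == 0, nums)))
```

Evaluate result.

Step 1: Filter even numbers from [7, 25, 6, 6, 7, 4]: [6, 6, 4]
Step 2: Square each: [36, 36, 16]
Step 3: Sum = 88.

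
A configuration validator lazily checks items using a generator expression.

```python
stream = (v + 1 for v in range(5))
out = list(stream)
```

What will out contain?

Step 1: For each v in range(5), compute v+1:
  v=0: 0+1 = 1
  v=1: 1+1 = 2
  v=2: 2+1 = 3
  v=3: 3+1 = 4
  v=4: 4+1 = 5
Therefore out = [1, 2, 3, 4, 5].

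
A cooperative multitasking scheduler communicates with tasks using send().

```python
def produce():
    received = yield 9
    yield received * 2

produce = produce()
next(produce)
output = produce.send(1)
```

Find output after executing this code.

Step 1: next(produce) advances to first yield, producing 9.
Step 2: send(1) resumes, received = 1.
Step 3: yield received * 2 = 1 * 2 = 2.
Therefore output = 2.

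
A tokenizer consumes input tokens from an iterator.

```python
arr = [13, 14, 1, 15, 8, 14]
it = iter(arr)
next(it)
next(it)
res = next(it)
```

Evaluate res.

Step 1: Create iterator over [13, 14, 1, 15, 8, 14].
Step 2: next() consumes 13.
Step 3: next() consumes 14.
Step 4: next() returns 1.
Therefore res = 1.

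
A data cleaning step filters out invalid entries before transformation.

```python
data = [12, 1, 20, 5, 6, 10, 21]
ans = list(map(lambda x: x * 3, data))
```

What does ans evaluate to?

Step 1: Apply lambda x: x * 3 to each element:
  12 -> 36
  1 -> 3
  20 -> 60
  5 -> 15
  6 -> 18
  10 -> 30
  21 -> 63
Therefore ans = [36, 3, 60, 15, 18, 30, 63].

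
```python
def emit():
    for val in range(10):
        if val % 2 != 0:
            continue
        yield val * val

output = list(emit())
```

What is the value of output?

Step 1: Only yield val**2 when val is divisible by 2:
  val=0: 0 % 2 == 0, yield 0**2 = 0
  val=2: 2 % 2 == 0, yield 2**2 = 4
  val=4: 4 % 2 == 0, yield 4**2 = 16
  val=6: 6 % 2 == 0, yield 6**2 = 36
  val=8: 8 % 2 == 0, yield 8**2 = 64
Therefore output = [0, 4, 16, 36, 64].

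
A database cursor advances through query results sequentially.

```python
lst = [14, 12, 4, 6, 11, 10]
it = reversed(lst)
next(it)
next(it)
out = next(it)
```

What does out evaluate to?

Step 1: reversed([14, 12, 4, 6, 11, 10]) gives iterator: [10, 11, 6, 4, 12, 14].
Step 2: First next() = 10, second next() = 11.
Step 3: Third next() = 6.
Therefore out = 6.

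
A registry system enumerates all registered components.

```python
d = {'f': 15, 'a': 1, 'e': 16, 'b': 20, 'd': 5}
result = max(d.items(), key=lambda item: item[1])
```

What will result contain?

Step 1: Find item with maximum value:
  ('f', 15)
  ('a', 1)
  ('e', 16)
  ('b', 20)
  ('d', 5)
Step 2: Maximum value is 20 at key 'b'.
Therefore result = ('b', 20).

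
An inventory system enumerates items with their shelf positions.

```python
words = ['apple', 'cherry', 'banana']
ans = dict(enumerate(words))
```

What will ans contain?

Step 1: enumerate pairs indices with words:
  0 -> 'apple'
  1 -> 'cherry'
  2 -> 'banana'
Therefore ans = {0: 'apple', 1: 'cherry', 2: 'banana'}.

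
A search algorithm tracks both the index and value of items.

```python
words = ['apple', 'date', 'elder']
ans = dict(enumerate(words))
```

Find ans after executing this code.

Step 1: enumerate pairs indices with words:
  0 -> 'apple'
  1 -> 'date'
  2 -> 'elder'
Therefore ans = {0: 'apple', 1: 'date', 2: 'elder'}.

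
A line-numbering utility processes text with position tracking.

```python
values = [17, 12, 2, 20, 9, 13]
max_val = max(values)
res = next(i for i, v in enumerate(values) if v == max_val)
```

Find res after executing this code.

Step 1: max([17, 12, 2, 20, 9, 13]) = 20.
Step 2: Find first index where value == 20:
  Index 0: 17 != 20
  Index 1: 12 != 20
  Index 2: 2 != 20
  Index 3: 20 == 20, found!
Therefore res = 3.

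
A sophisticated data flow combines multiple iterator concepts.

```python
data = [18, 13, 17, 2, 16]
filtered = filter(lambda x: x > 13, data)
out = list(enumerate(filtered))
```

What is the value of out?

Step 1: Filter [18, 13, 17, 2, 16] for > 13: [18, 17, 16].
Step 2: enumerate re-indexes from 0: [(0, 18), (1, 17), (2, 16)].
Therefore out = [(0, 18), (1, 17), (2, 16)].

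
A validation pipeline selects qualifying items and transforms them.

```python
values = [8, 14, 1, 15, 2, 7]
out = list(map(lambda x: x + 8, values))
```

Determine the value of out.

Step 1: Apply lambda x: x + 8 to each element:
  8 -> 16
  14 -> 22
  1 -> 9
  15 -> 23
  2 -> 10
  7 -> 15
Therefore out = [16, 22, 9, 23, 10, 15].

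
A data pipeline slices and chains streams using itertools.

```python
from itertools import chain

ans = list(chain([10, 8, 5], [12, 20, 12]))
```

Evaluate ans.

Step 1: chain() concatenates iterables: [10, 8, 5] + [12, 20, 12].
Therefore ans = [10, 8, 5, 12, 20, 12].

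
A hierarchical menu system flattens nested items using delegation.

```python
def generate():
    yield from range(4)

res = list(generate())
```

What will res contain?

Step 1: yield from delegates to the iterable, yielding each element.
Step 2: Collected values: [0, 1, 2, 3].
Therefore res = [0, 1, 2, 3].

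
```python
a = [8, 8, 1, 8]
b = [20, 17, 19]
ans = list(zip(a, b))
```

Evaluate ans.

Step 1: zip stops at shortest (len(a)=4, len(b)=3):
  Index 0: (8, 20)
  Index 1: (8, 17)
  Index 2: (1, 19)
Step 2: Last element of a (8) has no pair, dropped.
Therefore ans = [(8, 20), (8, 17), (1, 19)].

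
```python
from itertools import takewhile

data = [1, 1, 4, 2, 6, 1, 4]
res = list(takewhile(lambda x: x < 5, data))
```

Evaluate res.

Step 1: takewhile stops at first element >= 5:
  1 < 5: take
  1 < 5: take
  4 < 5: take
  2 < 5: take
  6 >= 5: stop
Therefore res = [1, 1, 4, 2].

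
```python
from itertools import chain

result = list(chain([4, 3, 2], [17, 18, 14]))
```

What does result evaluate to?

Step 1: chain() concatenates iterables: [4, 3, 2] + [17, 18, 14].
Therefore result = [4, 3, 2, 17, 18, 14].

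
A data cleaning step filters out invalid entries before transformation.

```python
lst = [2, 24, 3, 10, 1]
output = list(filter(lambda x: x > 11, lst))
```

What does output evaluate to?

Step 1: Filter elements > 11:
  2: removed
  24: kept
  3: removed
  10: removed
  1: removed
Therefore output = [24].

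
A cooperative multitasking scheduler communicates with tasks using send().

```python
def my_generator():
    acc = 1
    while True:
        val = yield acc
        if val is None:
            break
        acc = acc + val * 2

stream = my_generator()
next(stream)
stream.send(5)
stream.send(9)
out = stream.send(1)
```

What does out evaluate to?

Step 1: next() -> yield acc=1.
Step 2: send(5) -> val=5, acc = 1 + 5*2 = 11, yield 11.
Step 3: send(9) -> val=9, acc = 11 + 9*2 = 29, yield 29.
Step 4: send(1) -> val=1, acc = 29 + 1*2 = 31, yield 31.
Therefore out = 31.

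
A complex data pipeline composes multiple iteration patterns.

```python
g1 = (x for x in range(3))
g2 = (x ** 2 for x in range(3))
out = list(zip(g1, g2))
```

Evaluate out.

Step 1: g1 produces [0, 1, 2].
Step 2: g2 produces [0, 1, 4].
Step 3: zip pairs them: [(0, 0), (1, 1), (2, 4)].
Therefore out = [(0, 0), (1, 1), (2, 4)].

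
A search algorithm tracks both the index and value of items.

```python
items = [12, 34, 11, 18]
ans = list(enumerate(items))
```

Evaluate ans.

Step 1: enumerate pairs each element with its index:
  (0, 12)
  (1, 34)
  (2, 11)
  (3, 18)
Therefore ans = [(0, 12), (1, 34), (2, 11), (3, 18)].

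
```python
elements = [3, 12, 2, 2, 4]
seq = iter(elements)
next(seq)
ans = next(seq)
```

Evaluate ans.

Step 1: Create iterator over [3, 12, 2, 2, 4].
Step 2: next() consumes 3.
Step 3: next() returns 12.
Therefore ans = 12.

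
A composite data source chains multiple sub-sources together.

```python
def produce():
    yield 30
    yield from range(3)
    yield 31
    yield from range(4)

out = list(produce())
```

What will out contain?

Step 1: Trace yields in order:
  yield 30
  yield 0
  yield 1
  yield 2
  yield 31
  yield 0
  yield 1
  yield 2
  yield 3
Therefore out = [30, 0, 1, 2, 31, 0, 1, 2, 3].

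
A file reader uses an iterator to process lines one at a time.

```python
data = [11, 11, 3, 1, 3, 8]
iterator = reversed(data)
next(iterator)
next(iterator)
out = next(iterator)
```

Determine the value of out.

Step 1: reversed([11, 11, 3, 1, 3, 8]) gives iterator: [8, 3, 1, 3, 11, 11].
Step 2: First next() = 8, second next() = 3.
Step 3: Third next() = 1.
Therefore out = 1.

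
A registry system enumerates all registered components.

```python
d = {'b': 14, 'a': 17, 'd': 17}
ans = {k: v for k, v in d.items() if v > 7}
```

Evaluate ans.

Step 1: Filter items where value > 7:
  'b': 14 > 7: kept
  'a': 17 > 7: kept
  'd': 17 > 7: kept
Therefore ans = {'b': 14, 'a': 17, 'd': 17}.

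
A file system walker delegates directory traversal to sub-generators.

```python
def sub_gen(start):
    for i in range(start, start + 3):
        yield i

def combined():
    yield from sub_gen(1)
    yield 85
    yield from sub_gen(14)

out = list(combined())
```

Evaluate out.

Step 1: combined() delegates to sub_gen(1):
  yield 1
  yield 2
  yield 3
Step 2: yield 85
Step 3: Delegates to sub_gen(14):
  yield 14
  yield 15
  yield 16
Therefore out = [1, 2, 3, 85, 14, 15, 16].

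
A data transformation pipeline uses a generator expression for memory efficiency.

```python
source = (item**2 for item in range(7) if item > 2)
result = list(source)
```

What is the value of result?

Step 1: For range(7), keep item > 2, then square:
  item=0: 0 <= 2, excluded
  item=1: 1 <= 2, excluded
  item=2: 2 <= 2, excluded
  item=3: 3 > 2, yield 3**2 = 9
  item=4: 4 > 2, yield 4**2 = 16
  item=5: 5 > 2, yield 5**2 = 25
  item=6: 6 > 2, yield 6**2 = 36
Therefore result = [9, 16, 25, 36].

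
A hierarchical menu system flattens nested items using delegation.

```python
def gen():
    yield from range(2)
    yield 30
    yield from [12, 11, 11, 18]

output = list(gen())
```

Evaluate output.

Step 1: Trace yields in order:
  yield 0
  yield 1
  yield 30
  yield 12
  yield 11
  yield 11
  yield 18
Therefore output = [0, 1, 30, 12, 11, 11, 18].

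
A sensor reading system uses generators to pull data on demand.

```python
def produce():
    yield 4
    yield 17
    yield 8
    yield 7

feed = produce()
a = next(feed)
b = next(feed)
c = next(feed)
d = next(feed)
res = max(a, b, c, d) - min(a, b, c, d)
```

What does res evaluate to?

Step 1: Create generator and consume all values:
  a = next(feed) = 4
  b = next(feed) = 17
  c = next(feed) = 8
  d = next(feed) = 7
Step 2: max = 17, min = 4, res = 17 - 4 = 13.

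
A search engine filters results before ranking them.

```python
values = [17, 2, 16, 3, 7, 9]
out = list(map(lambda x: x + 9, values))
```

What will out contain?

Step 1: Apply lambda x: x + 9 to each element:
  17 -> 26
  2 -> 11
  16 -> 25
  3 -> 12
  7 -> 16
  9 -> 18
Therefore out = [26, 11, 25, 12, 16, 18].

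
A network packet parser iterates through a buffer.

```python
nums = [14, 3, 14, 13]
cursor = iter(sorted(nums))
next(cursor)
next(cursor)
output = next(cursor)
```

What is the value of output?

Step 1: sorted([14, 3, 14, 13]) = [3, 13, 14, 14].
Step 2: Create iterator and skip 2 elements.
Step 3: next() returns 14.
Therefore output = 14.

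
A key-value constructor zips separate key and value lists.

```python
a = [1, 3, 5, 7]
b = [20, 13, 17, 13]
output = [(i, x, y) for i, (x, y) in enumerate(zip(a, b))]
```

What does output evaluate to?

Step 1: enumerate(zip(a, b)) gives index with paired elements:
  i=0: (1, 20)
  i=1: (3, 13)
  i=2: (5, 17)
  i=3: (7, 13)
Therefore output = [(0, 1, 20), (1, 3, 13), (2, 5, 17), (3, 7, 13)].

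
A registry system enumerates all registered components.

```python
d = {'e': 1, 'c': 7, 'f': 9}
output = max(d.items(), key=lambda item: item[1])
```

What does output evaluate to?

Step 1: Find item with maximum value:
  ('e', 1)
  ('c', 7)
  ('f', 9)
Step 2: Maximum value is 9 at key 'f'.
Therefore output = ('f', 9).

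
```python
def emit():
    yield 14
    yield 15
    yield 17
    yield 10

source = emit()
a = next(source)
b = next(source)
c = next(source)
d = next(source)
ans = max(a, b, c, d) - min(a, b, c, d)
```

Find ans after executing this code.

Step 1: Create generator and consume all values:
  a = next(source) = 14
  b = next(source) = 15
  c = next(source) = 17
  d = next(source) = 10
Step 2: max = 17, min = 10, ans = 17 - 10 = 7.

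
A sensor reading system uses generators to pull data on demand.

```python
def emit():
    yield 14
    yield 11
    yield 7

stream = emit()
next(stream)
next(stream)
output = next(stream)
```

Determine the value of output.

Step 1: emit() creates a generator.
Step 2: next(stream) yields 14 (consumed and discarded).
Step 3: next(stream) yields 11 (consumed and discarded).
Step 4: next(stream) yields 7, assigned to output.
Therefore output = 7.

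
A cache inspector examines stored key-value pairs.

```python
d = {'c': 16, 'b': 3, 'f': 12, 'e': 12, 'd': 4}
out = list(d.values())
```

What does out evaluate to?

Step 1: d.values() returns the dictionary values in insertion order.
Therefore out = [16, 3, 12, 12, 4].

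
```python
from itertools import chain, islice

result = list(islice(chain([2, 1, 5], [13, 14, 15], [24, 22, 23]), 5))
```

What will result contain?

Step 1: chain([2, 1, 5], [13, 14, 15], [24, 22, 23]) = [2, 1, 5, 13, 14, 15, 24, 22, 23].
Step 2: islice takes first 5 elements: [2, 1, 5, 13, 14].
Therefore result = [2, 1, 5, 13, 14].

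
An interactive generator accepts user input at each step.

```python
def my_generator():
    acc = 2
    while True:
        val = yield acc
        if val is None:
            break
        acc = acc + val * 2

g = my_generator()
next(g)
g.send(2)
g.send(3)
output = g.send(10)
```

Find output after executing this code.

Step 1: next() -> yield acc=2.
Step 2: send(2) -> val=2, acc = 2 + 2*2 = 6, yield 6.
Step 3: send(3) -> val=3, acc = 6 + 3*2 = 12, yield 12.
Step 4: send(10) -> val=10, acc = 12 + 10*2 = 32, yield 32.
Therefore output = 32.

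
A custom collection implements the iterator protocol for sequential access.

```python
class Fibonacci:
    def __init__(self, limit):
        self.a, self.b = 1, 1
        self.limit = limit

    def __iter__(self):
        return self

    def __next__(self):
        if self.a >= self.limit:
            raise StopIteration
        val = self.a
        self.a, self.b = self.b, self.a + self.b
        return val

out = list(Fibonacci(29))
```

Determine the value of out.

Step 1: Fibonacci-like sequence (a=1, b=1) until >= 29:
  Yield 1, then a,b = 1,2
  Yield 1, then a,b = 2,3
  Yield 2, then a,b = 3,5
  Yield 3, then a,b = 5,8
  Yield 5, then a,b = 8,13
  Yield 8, then a,b = 13,21
  Yield 13, then a,b = 21,34
  Yield 21, then a,b = 34,55
Step 2: 34 >= 29, stop.
Therefore out = [1, 1, 2, 3, 5, 8, 13, 21].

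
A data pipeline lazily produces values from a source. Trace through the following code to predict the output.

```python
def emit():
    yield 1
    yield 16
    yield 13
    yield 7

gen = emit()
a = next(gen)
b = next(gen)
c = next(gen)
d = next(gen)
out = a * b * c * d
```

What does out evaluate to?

Step 1: Create generator and consume all values:
  a = next(gen) = 1
  b = next(gen) = 16
  c = next(gen) = 13
  d = next(gen) = 7
Step 2: out = 1 * 16 * 13 * 7 = 1456.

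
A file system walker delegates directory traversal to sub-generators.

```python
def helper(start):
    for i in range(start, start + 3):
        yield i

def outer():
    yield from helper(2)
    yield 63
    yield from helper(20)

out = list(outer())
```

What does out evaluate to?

Step 1: outer() delegates to helper(2):
  yield 2
  yield 3
  yield 4
Step 2: yield 63
Step 3: Delegates to helper(20):
  yield 20
  yield 21
  yield 22
Therefore out = [2, 3, 4, 63, 20, 21, 22].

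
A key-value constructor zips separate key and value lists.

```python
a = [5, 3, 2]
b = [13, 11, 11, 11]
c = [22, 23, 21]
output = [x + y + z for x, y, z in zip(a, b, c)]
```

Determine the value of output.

Step 1: zip three lists (truncates to shortest, len=3):
  5 + 13 + 22 = 40
  3 + 11 + 23 = 37
  2 + 11 + 21 = 34
Therefore output = [40, 37, 34].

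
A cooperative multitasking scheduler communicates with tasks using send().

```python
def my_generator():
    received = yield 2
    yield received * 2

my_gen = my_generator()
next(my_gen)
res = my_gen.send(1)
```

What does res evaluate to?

Step 1: next(my_gen) advances to first yield, producing 2.
Step 2: send(1) resumes, received = 1.
Step 3: yield received * 2 = 1 * 2 = 2.
Therefore res = 2.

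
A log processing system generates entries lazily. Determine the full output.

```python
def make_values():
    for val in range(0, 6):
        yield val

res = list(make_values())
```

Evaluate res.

Step 1: The generator yields each value from range(0, 6).
Step 2: list() consumes all yields: [0, 1, 2, 3, 4, 5].
Therefore res = [0, 1, 2, 3, 4, 5].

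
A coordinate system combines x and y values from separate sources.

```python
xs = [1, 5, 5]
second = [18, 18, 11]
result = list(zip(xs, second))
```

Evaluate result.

Step 1: zip pairs elements at same index:
  Index 0: (1, 18)
  Index 1: (5, 18)
  Index 2: (5, 11)
Therefore result = [(1, 18), (5, 18), (5, 11)].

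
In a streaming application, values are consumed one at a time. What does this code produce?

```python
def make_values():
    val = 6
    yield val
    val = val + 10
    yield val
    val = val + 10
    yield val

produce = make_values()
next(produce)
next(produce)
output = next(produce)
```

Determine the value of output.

Step 1: Trace through generator execution:
  Yield 1: val starts at 6, yield 6
  Yield 2: val = 6 + 10 = 16, yield 16
  Yield 3: val = 16 + 10 = 26, yield 26
Step 2: First next() gets 6, second next() gets the second value, third next() yields 26.
Therefore output = 26.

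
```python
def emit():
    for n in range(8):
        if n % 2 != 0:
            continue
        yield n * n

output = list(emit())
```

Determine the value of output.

Step 1: Only yield n**2 when n is divisible by 2:
  n=0: 0 % 2 == 0, yield 0**2 = 0
  n=2: 2 % 2 == 0, yield 2**2 = 4
  n=4: 4 % 2 == 0, yield 4**2 = 16
  n=6: 6 % 2 == 0, yield 6**2 = 36
Therefore output = [0, 4, 16, 36].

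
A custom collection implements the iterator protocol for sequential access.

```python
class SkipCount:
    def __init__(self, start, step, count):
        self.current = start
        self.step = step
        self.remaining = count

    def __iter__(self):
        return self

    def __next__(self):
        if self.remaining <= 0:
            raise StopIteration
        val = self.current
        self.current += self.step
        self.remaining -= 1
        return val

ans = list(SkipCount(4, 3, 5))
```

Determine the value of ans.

Step 1: SkipCount starts at 4, increments by 3, for 5 steps:
  Yield 4, then current += 3
  Yield 7, then current += 3
  Yield 10, then current += 3
  Yield 13, then current += 3
  Yield 16, then current += 3
Therefore ans = [4, 7, 10, 13, 16].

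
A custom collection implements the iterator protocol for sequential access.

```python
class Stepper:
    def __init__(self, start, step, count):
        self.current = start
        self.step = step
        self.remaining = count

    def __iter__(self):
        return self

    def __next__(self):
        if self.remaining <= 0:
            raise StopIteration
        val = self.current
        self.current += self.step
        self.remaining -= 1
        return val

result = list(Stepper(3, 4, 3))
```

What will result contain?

Step 1: Stepper starts at 3, increments by 4, for 3 steps:
  Yield 3, then current += 4
  Yield 7, then current += 4
  Yield 11, then current += 4
Therefore result = [3, 7, 11].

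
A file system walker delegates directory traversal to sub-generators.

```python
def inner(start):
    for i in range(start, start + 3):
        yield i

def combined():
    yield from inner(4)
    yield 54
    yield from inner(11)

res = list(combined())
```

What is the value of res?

Step 1: combined() delegates to inner(4):
  yield 4
  yield 5
  yield 6
Step 2: yield 54
Step 3: Delegates to inner(11):
  yield 11
  yield 12
  yield 13
Therefore res = [4, 5, 6, 54, 11, 12, 13].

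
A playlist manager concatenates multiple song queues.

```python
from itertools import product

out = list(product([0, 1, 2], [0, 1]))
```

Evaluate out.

Step 1: product([0, 1, 2], [0, 1]) gives all pairs:
  (0, 0)
  (0, 1)
  (1, 0)
  (1, 1)
  (2, 0)
  (2, 1)
Therefore out = [(0, 0), (0, 1), (1, 0), (1, 1), (2, 0), (2, 1)].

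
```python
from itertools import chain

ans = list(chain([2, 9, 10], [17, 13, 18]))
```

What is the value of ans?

Step 1: chain() concatenates iterables: [2, 9, 10] + [17, 13, 18].
Therefore ans = [2, 9, 10, 17, 13, 18].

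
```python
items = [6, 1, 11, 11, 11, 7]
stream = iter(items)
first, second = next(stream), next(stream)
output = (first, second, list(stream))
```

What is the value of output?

Step 1: Create iterator over [6, 1, 11, 11, 11, 7].
Step 2: first = 6, second = 1.
Step 3: Remaining elements: [11, 11, 11, 7].
Therefore output = (6, 1, [11, 11, 11, 7]).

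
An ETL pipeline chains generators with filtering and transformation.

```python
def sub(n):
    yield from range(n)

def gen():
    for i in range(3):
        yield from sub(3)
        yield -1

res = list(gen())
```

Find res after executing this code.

Step 1: For each i in range(3):
  i=0: yield from sub(3) -> [0, 1, 2], then yield -1
  i=1: yield from sub(3) -> [0, 1, 2], then yield -1
  i=2: yield from sub(3) -> [0, 1, 2], then yield -1
Therefore res = [0, 1, 2, -1, 0, 1, 2, -1, 0, 1, 2, -1].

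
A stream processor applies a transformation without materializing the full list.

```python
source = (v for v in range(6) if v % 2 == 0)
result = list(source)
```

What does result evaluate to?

Step 1: Filter range(6) keeping only even values:
  v=0: even, included
  v=1: odd, excluded
  v=2: even, included
  v=3: odd, excluded
  v=4: even, included
  v=5: odd, excluded
Therefore result = [0, 2, 4].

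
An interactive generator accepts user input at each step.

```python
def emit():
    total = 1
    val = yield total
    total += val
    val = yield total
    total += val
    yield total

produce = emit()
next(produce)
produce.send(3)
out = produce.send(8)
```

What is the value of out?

Step 1: next() -> yield total=1.
Step 2: send(3) -> val=3, total = 1+3 = 4, yield 4.
Step 3: send(8) -> val=8, total = 4+8 = 12, yield 12.
Therefore out = 12.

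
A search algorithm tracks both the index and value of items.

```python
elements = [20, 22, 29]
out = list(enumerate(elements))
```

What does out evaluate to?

Step 1: enumerate pairs each element with its index:
  (0, 20)
  (1, 22)
  (2, 29)
Therefore out = [(0, 20), (1, 22), (2, 29)].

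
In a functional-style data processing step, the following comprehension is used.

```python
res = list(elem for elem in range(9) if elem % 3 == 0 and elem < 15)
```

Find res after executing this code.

Step 1: Filter range(9) where elem % 3 == 0 and elem < 15:
  elem=0: both conditions met, included
  elem=1: excluded (1 % 3 != 0)
  elem=2: excluded (2 % 3 != 0)
  elem=3: both conditions met, included
  elem=4: excluded (4 % 3 != 0)
  elem=5: excluded (5 % 3 != 0)
  elem=6: both conditions met, included
  elem=7: excluded (7 % 3 != 0)
  elem=8: excluded (8 % 3 != 0)
Therefore res = [0, 3, 6].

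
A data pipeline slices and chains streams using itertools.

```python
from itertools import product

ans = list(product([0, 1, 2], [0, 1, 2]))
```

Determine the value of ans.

Step 1: product([0, 1, 2], [0, 1, 2]) gives all pairs:
  (0, 0)
  (0, 1)
  (0, 2)
  (1, 0)
  (1, 1)
  (1, 2)
  (2, 0)
  (2, 1)
  (2, 2)
Therefore ans = [(0, 0), (0, 1), (0, 2), (1, 0), (1, 1), (1, 2), (2, 0), (2, 1), (2, 2)].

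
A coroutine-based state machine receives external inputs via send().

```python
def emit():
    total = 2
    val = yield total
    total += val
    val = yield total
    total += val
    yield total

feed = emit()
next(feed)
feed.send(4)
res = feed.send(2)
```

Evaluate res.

Step 1: next() -> yield total=2.
Step 2: send(4) -> val=4, total = 2+4 = 6, yield 6.
Step 3: send(2) -> val=2, total = 6+2 = 8, yield 8.
Therefore res = 8.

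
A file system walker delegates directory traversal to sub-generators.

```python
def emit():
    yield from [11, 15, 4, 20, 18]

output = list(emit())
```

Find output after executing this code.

Step 1: yield from delegates to the iterable, yielding each element.
Step 2: Collected values: [11, 15, 4, 20, 18].
Therefore output = [11, 15, 4, 20, 18].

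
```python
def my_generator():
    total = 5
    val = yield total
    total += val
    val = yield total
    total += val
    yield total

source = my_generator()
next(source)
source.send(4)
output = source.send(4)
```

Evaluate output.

Step 1: next() -> yield total=5.
Step 2: send(4) -> val=4, total = 5+4 = 9, yield 9.
Step 3: send(4) -> val=4, total = 9+4 = 13, yield 13.
Therefore output = 13.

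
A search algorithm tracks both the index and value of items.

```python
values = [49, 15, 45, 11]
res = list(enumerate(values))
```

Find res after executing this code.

Step 1: enumerate pairs each element with its index:
  (0, 49)
  (1, 15)
  (2, 45)
  (3, 11)
Therefore res = [(0, 49), (1, 15), (2, 45), (3, 11)].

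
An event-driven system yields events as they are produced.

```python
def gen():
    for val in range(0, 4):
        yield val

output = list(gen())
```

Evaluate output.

Step 1: The generator yields each value from range(0, 4).
Step 2: list() consumes all yields: [0, 1, 2, 3].
Therefore output = [0, 1, 2, 3].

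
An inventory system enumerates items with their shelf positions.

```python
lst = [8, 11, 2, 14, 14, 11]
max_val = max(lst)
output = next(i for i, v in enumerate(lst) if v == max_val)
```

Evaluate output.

Step 1: max([8, 11, 2, 14, 14, 11]) = 14.
Step 2: Find first index where value == 14:
  Index 0: 8 != 14
  Index 1: 11 != 14
  Index 2: 2 != 14
  Index 3: 14 == 14, found!
Therefore output = 3.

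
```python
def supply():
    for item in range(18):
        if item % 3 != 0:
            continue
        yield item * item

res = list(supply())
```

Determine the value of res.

Step 1: Only yield item**2 when item is divisible by 3:
  item=0: 0 % 3 == 0, yield 0**2 = 0
  item=3: 3 % 3 == 0, yield 3**2 = 9
  item=6: 6 % 3 == 0, yield 6**2 = 36
  item=9: 9 % 3 == 0, yield 9**2 = 81
  item=12: 12 % 3 == 0, yield 12**2 = 144
  item=15: 15 % 3 == 0, yield 15**2 = 225
Therefore res = [0, 9, 36, 81, 144, 225].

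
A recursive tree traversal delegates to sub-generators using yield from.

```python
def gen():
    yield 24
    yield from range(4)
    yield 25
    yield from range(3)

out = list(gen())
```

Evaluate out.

Step 1: Trace yields in order:
  yield 24
  yield 0
  yield 1
  yield 2
  yield 3
  yield 25
  yield 0
  yield 1
  yield 2
Therefore out = [24, 0, 1, 2, 3, 25, 0, 1, 2].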